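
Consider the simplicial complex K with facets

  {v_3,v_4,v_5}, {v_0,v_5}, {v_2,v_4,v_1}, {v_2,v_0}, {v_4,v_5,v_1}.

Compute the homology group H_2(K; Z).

We work with the vertex ordering v_0 < v_1 < v_2 < v_3 < v_4 < v_5. The simplices of K, each written with vertices in increasing order, are:

  0-simplices (6): [v_0], [v_1], [v_2], [v_3], [v_4], [v_5]
  1-simplices (9): [v_0,v_2], [v_0,v_5], [v_1,v_2], [v_1,v_4], [v_1,v_5], [v_2,v_4], [v_3,v_4], [v_3,v_5], [v_4,v_5]
  2-simplices (3): [v_1,v_2,v_4], [v_1,v_4,v_5], [v_3,v_4,v_5]

giving chain groups C_0 ≅ Z^6, C_1 ≅ Z^9, C_2 ≅ Z^3.

Boundary ∂_1: C_1 → C_0 sends each edge [p,q] (with p < q) to q − p. For instance
  ∂[v_3,v_4] = [v_4] − [v_3].
The resulting 6×9 matrix has rank 5, and its Smith normal form has invariant factors (1,1,1,1,1).

The boundary map ∂_2: C_2 → C_1 acts by ∂[p,q,r] = [q,r] − [p,r] + [p,q]. For instance
  ∂[v_3,v_4,v_5] = [v_4,v_5] − [v_3,v_5] + [v_3,v_4],
  ∂[v_1,v_2,v_4] = [v_2,v_4] − [v_1,v_4] + [v_1,v_2].
This gives a 9×3 integer matrix of rank 3; reducing to Smith normal form yields diagonal entries (1,1,1).

Reading off H_k = ker ∂_k / im ∂_{k+1}:

  H_2: rank ker ∂_2 − rank ∂_3 = (3 − 3) − 0 = 0, and there is no ∂_3, so H_2 ≅ 0.

H_2 = 0.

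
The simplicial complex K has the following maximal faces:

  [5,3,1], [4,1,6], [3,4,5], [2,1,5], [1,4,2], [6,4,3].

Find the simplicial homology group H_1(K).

H_1 ≅ Z.

Order the vertices as 1 < 2 < 3 < 4 < 5 < 6. Listing each simplex with vertices in this order, K has dimension 2 with simplices:

  0-simplices (6): [1], [2], [3], [4], [5], [6]
  1-simplices (12): [1,2], [1,3], [1,4], [1,5], [1,6], [2,4], [2,5], [3,4], [3,5], [3,6], [4,5], [4,6]
  2-simplices (6): [1,2,4], [1,2,5], [1,3,5], [1,4,6], [3,4,5], [3,4,6]

giving chain groups C_0 ≅ Z^6, C_1 ≅ Z^12, C_2 ≅ Z^6.

∂_1: C_1 → C_0 maps an edge to its endpoints' difference, ∂[p,q] = q − p. For instance
  ∂[1,3] = [3] − [1].
As a 6×12 matrix over Z this has rank 5, with invariant factors (1,1,1,1,1).

The boundary map ∂_2: C_2 → C_1 sends each 2-simplex [p,q,r] to [q,r] − [p,r] + [p,q]. For instance
  ∂[1,2,5] = [2,5] − [1,5] + [1,2],
  ∂[3,4,6] = [4,6] − [3,6] + [3,4].
The 12×6 boundary matrix has rank 6 and Smith normal form diag(1,1,1,1,1,1).

Computing H_k = (kernel of ∂_k) / (image of ∂_{k+1}):

  H_1: rank ker ∂_1 − rank ∂_2 = (12 − 5) − 6 = 1, and the invariant factors of ∂_2 are all 1, so H_1 ≅ Z.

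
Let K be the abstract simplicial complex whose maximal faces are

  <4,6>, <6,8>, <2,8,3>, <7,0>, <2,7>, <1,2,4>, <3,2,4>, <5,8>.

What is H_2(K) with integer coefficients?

H_2 ≅ 0.

Take the total order 0 < 1 < 2 < 3 < 4 < 5 < 6 < 7 < 8 on the vertex set. Then K (dimension 2) consists of the simplices:

  0-simplices (9): [0], [1], [2], [3], [4], [5], [6], [7], [8]
  1-simplices (12): [0,7], [1,2], [1,4], [2,3], [2,4], [2,7], [2,8], [3,4], [3,8], [4,6], [5,8], [6,8]
  2-simplices (3): [1,2,4], [2,3,4], [2,3,8]

so the chain groups are C_0 ≅ Z^9, C_1 ≅ Z^12, C_2 ≅ Z^3.

Boundary ∂_1: C_1 → C_0 is given by ∂[p,q] = [q] − [p]. For instance
  ∂[6,8] = [8] − [6].
The 9×12 boundary matrix has rank 8 and Smith normal form diag(1,1,1,1,1,1,1,1).

The boundary map ∂_2: C_2 → C_1 maps a triangle to the signed sum of its edges. For instance
  ∂[1,2,4] = [2,4] − [1,4] + [1,2],
  ∂[2,3,8] = [3,8] − [2,8] + [2,3].
The 12×3 boundary matrix has rank 3 and Smith normal form diag(1,1,1).

Reading off H_k = ker ∂_k / im ∂_{k+1}:

  H_2: rank ker ∂_2 − rank ∂_3 = (3 − 3) − 0 = 0, and there is no ∂_3, so H_2 = 0.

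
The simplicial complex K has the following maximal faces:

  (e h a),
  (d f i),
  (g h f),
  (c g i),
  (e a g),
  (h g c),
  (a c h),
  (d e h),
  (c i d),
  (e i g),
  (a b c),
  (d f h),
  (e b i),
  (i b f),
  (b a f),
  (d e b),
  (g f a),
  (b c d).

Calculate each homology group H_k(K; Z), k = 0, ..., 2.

H_0 = Z,  H_1 = Z ⊕ Z/2Z,  H_2 = 0.

Take the total order a < b < c < d < e < f < g < h < i on the vertex set. Then K (dimension 2) consists of the simplices:

  0-simplices (9): a, b, c, d, e, f, g, h, i
  1-simplices (27): ab, ac, ae, af, ag, ah, bc, bd, be, bf, bi, cd, cg, ch, ci, de, df, dh, di, eg, eh, ei, fg, fh, fi, gh, gi
  2-simplices (18): abc, abf, ach, aeg, aeh, afg, bcd, bde, bei, bfi, cdi, cgh, cgi, deh, dfh, dfi, egi, fgh

giving chain groups C_0 ≅ Z^9, C_1 ≅ Z^27, C_2 ≅ Z^18.

Boundary ∂_1: C_1 → C_0 is given by ∂[p,q] = [q] − [p].
This gives a 9×27 integer matrix of rank 8; reducing to Smith normal form yields diagonal entries (1,1,1,1,1,1,1,1).

Boundary ∂_2: C_2 → C_1 acts by ∂[p,q,r] = [q,r] − [p,r] + [p,q]. For instance
  ∂bcd = cd − bd + bc,
  ∂bfi = fi − bi + bf.
The 27×18 boundary matrix has rank 18 and Smith normal form diag(1,1,1,1,1,1,1,1,1,1,1,1,1,1,1,1,1,2).

Computing H_k = (kernel of ∂_k) / (image of ∂_{k+1}):

  H_0: rank C_0 − rank ∂_1 = 9 − 8 = 1, and the invariant factors of ∂_1 are all 1, so H_0 = Z.
  H_1: rank ker ∂_1 − rank ∂_2 = (27 − 8) − 18 = 1, and ∂_2 has invariant factor 2 > 1, so H_1 = Z ⊕ Z/2Z.
  H_2: rank ker ∂_2 − rank ∂_3 = (18 − 18) − 0 = 0, and there is no ∂_3, so H_2 = 0.

(K is a triangulation of the Klein bottle.)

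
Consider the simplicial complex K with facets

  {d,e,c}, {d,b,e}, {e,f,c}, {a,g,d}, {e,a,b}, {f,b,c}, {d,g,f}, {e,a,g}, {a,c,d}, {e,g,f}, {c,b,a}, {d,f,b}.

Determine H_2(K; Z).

H_2 = 0.

Take the total order a < b < c < d < e < f < g on the vertex set. Then K (dimension 2) consists of the simplices:

  0-simplices (7): a, b, c, d, e, f, g
  1-simplices (18): ab, ac, ad, ae, ag, bc, bd, be, bf, cd, ce, cf, de, df, dg, ef, eg, fg
  2-simplices (12): abc, abe, acd, adg, aeg, bcf, bde, bdf, cde, cef, dfg, efg

giving chain groups C_0 ≅ Z^7, C_1 ≅ Z^18, C_2 ≅ Z^12.

Boundary ∂_1: C_1 → C_0 is given by ∂[p,q] = [q] − [p]. For instance
  ∂cf = f − c.
The resulting 7×18 matrix has rank 6, and its Smith normal form has invariant factors (1,1,1,1,1,1).

∂_2: C_2 → C_1 maps a triangle to the signed sum of its edges. For instance
  ∂acd = cd − ad + ac,
  ∂adg = dg − ag + ad.
The resulting 18×12 matrix has rank 12, and its Smith normal form has invariant factors (1,1,1,1,1,1,1,1,1,1,1,2).

From H_k ≅ ker(∂_k) / im(∂_{k+1}) we obtain:

  H_2: rank ker ∂_2 − rank ∂_3 = (12 − 12) − 0 = 0, and there is no ∂_3, so H_2 ≅ 0.

(K is a triangulation of the real projective plane RP^2.)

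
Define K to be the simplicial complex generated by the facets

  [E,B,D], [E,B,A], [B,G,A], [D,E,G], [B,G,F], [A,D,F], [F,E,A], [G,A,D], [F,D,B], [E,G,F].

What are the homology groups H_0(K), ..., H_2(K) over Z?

H_0 ≅ Z,  H_1 ≅ Z/2,  H_2 = 0.

Fix the vertex order A < B < D < E < F < G and write every simplex with vertices in increasing order. Then dim K = 2 and the simplices of K are:

  0-simplices (6): A, B, D, E, F, G
  1-simplices (15): AB, AD, AE, AF, AG, BD, BE, BF, BG, DE, DF, DG, EF, EG, FG
  2-simplices (10): ABE, ABG, ADF, ADG, AEF, BDE, BDF, BFG, DEG, EFG

so the chain groups are C_0 ≅ Z^6, C_1 ≅ Z^15, C_2 ≅ Z^10.

The boundary map ∂_1: C_1 → C_0 sends each edge [p,q] (with p < q) to q − p.
As a 6×15 matrix over Z this has rank 5, with invariant factors (1,1,1,1,1).

The boundary map ∂_2: C_2 → C_1 sends each 2-simplex [p,q,r] to [q,r] − [p,r] + [p,q]. For instance
  ∂ADG = DG − AG + AD,
  ∂ADF = DF − AF + AD.
The 15×10 boundary matrix has rank 10 and Smith normal form diag(1,1,1,1,1,1,1,1,1,2).

From H_k ≅ ker(∂_k) / im(∂_{k+1}) we obtain:

  H_0: rank C_0 − rank ∂_1 = 6 − 5 = 1, and the invariant factors of ∂_1 are all 1, so H_0 ≅ Z.
  H_1: rank ker ∂_1 − rank ∂_2 = (15 − 5) − 10 = 0, and ∂_2 has invariant factor 2 > 1, so H_1 ≅ Z/2.
  H_2: rank ker ∂_2 − rank ∂_3 = (10 − 10) − 0 = 0, and there is no ∂_3, so H_2 ≅ 0.

As a check, the Euler characteristic is 6 − 15 + 10 = 1, which agrees with 1 − 0 + 0 = 1.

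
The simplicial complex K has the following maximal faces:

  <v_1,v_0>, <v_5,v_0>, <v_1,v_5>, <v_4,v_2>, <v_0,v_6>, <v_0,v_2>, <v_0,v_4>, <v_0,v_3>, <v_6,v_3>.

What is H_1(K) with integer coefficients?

H_1 = Z^3.

K has 7 vertices, 9 edges.
rank ∂_1 = 6, rank ∂_2 = 0 ⇒ b_1 = 9 − 6 − 0 = 3. So H_1 ≅ Z^3.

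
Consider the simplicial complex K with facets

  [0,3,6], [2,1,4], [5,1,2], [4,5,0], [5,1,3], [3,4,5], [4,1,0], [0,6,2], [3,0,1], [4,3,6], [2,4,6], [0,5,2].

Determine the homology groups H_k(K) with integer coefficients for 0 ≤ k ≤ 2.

H_0 = Z,  H_1 = Z/2Z,  H_2 = 0.

Take the total order 0 < 1 < 2 < 3 < 4 < 5 < 6 on the vertex set. Then K (dimension 2) consists of the simplices:

  0-simplices (7): [0], [1], [2], [3], [4], [5], [6]
  1-simplices (18): [0,1], [0,2], [0,3], [0,4], [0,5], [0,6], [1,2], [1,3], [1,4], [1,5], [2,4], [2,5], [2,6], [3,4], [3,5], [3,6], [4,5], [4,6]
  2-simplices (12): [0,1,3], [0,1,4], [0,2,5], [0,2,6], [0,3,6], [0,4,5], [1,2,4], [1,2,5], [1,3,5], [2,4,6], [3,4,5], [3,4,6]

so the chain groups are C_0 ≅ Z^7, C_1 ≅ Z^18, C_2 ≅ Z^12.

Boundary ∂_1: C_1 → C_0 is given by ∂[p,q] = [q] − [p]. For instance
  ∂[4,6] = [6] − [4].
The 7×18 boundary matrix has rank 6 and Smith normal form diag(1,1,1,1,1,1).

∂_2: C_2 → C_1 sends each 2-simplex [p,q,r] to [q,r] − [p,r] + [p,q]. For instance
  ∂[3,4,6] = [4,6] − [3,6] + [3,4],
  ∂[0,3,6] = [3,6] − [0,6] + [0,3].
This gives a 18×12 integer matrix of rank 12; reducing to Smith normal form yields diagonal entries (1,1,1,1,1,1,1,1,1,1,1,2).

Computing H_k = (kernel of ∂_k) / (image of ∂_{k+1}):

  H_0: rank C_0 − rank ∂_1 = 7 − 6 = 1, and the invariant factors of ∂_1 are all 1, so H_0 ≅ Z.
  H_1: rank ker ∂_1 − rank ∂_2 = (18 − 6) − 12 = 0, and ∂_2 has invariant factor 2 > 1, so H_1 ≅ Z/2Z.
  H_2: rank ker ∂_2 − rank ∂_3 = (12 − 12) − 0 = 0, and there is no ∂_3, so H_2 ≅ 0.

As a check, the Euler characteristic is 7 − 18 + 12 = 1, which agrees with 1 − 0 + 0 = 1.
(K is a triangulation of the real projective plane RP^2.)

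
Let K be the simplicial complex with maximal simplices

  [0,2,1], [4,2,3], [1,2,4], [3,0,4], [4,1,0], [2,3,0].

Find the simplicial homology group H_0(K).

H_0 ≅ Z.

Fix the vertex order 0 < 1 < 2 < 3 < 4 and write every simplex with vertices in increasing order. Then dim K = 2 and the simplices of K are:

  0-simplices (5): [0], [1], [2], [3], [4]
  1-simplices (9): [0,1], [0,2], [0,3], [0,4], [1,2], [1,4], [2,3], [2,4], [3,4]
  2-simplices (6): [0,1,2], [0,1,4], [0,2,3], [0,3,4], [1,2,4], [2,3,4]

giving chain groups C_0 ≅ Z^5, C_1 ≅ Z^9, C_2 ≅ Z^6.

∂_1: C_1 → C_0 maps an edge to its endpoints' difference, ∂[p,q] = q − p. For instance
  ∂[2,3] = [3] − [2].
This gives a 5×9 integer matrix of rank 4; reducing to Smith normal form yields diagonal entries (1,1,1,1).

The boundary map ∂_2: C_2 → C_1 maps a triangle to the signed sum of its edges. For instance
  ∂[0,2,3] = [2,3] − [0,3] + [0,2],
  ∂[0,1,2] = [1,2] − [0,2] + [0,1].
The resulting 9×6 matrix has rank 5, and its Smith normal form has invariant factors (1,1,1,1,1).

Reading off H_k = ker ∂_k / im ∂_{k+1}:

  H_0: rank C_0 − rank ∂_1 = 5 − 4 = 1, and the invariant factors of ∂_1 are all 1, so H_0 = Z.

(K is a triangulation of the 2-sphere S^2.)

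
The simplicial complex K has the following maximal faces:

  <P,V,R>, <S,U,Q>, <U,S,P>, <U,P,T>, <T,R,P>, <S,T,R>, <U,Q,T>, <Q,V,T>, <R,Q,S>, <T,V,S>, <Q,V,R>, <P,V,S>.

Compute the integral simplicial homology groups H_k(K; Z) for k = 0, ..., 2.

Take the total order P < Q < R < S < T < U < V on the vertex set. Then K (dimension 2) consists of the simplices:

  0-simplices (7): P, Q, R, S, T, U, V
  1-simplices (18): PR, PS, PT, PU, PV, QR, QS, QT, QU, QV, RS, RT, RV, ST, SU, SV, TU, TV
  2-simplices (12): PRT, PRV, PSU, PSV, PTU, QRS, QRV, QSU, QTU, QTV, RST, STV

Hence C_0 ≅ Z^7, C_1 ≅ Z^18, C_2 ≅ Z^12.

Boundary ∂_1: C_1 → C_0 maps an edge to its endpoints' difference, ∂[p,q] = q − p. For instance
  ∂TU = U − T.
The resulting 7×18 matrix has rank 6, and its Smith normal form has invariant factors (1,1,1,1,1,1).

∂_2: C_2 → C_1 sends each 2-simplex [p,q,r] to [q,r] − [p,r] + [p,q]. For instance
  ∂PRT = RT − PT + PR,
  ∂RST = ST − RT + RS.
As a 18×12 matrix over Z this has rank 12, with invariant factors (1,1,1,1,1,1,1,1,1,1,1,2).

Reading off H_k = ker ∂_k / im ∂_{k+1}:

  H_0: rank C_0 − rank ∂_1 = 7 − 6 = 1, and the invariant factors of ∂_1 are all 1, so H_0 ≅ Z.
  H_1: rank ker ∂_1 − rank ∂_2 = (18 − 6) − 12 = 0, and ∂_2 has invariant factor 2 > 1, so H_1 ≅ Z/2.
  H_2: rank ker ∂_2 − rank ∂_3 = (12 − 12) − 0 = 0, and there is no ∂_3, so H_2 ≅ 0.

As a check, the Euler characteristic is 7 − 18 + 12 = 1, which agrees with 1 − 0 + 0 = 1.

H_0 ≅ Z,  H_1 ≅ Z/2,  H_2 = 0.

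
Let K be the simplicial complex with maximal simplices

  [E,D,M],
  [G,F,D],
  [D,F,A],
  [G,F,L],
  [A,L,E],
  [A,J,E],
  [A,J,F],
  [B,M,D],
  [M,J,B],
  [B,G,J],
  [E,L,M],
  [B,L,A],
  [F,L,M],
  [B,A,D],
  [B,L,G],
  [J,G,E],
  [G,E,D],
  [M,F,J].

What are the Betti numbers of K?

Fix the vertex order A < B < D < E < F < G < J < L < M and write every simplex with vertices in increasing order. Then dim K = 2 and the simplices of K are:

  0-simplices (9): A, B, D, E, F, G, J, L, M
  1-simplices (27): AB, AD, AE, AF, AJ, AL, BD, BG, BJ, BL, BM, DE, DF, DG, DM, EG, EJ, EL, EM, FG, FJ, FL, FM, GJ, GL, JM, LM
  2-simplices (18): ABD, ABL, ADF, AEJ, AEL, AFJ, BDM, BGJ, BGL, BJM, DEG, DEM, DFG, EGJ, ELM, FGL, FJM, FLM

Hence C_0 ≅ Z^9, C_1 ≅ Z^27, C_2 ≅ Z^18.

∂_1: C_1 → C_0 sends each edge [p,q] (with p < q) to q − p. For instance
  ∂FM = M − F.
This gives a 9×27 integer matrix of rank 8; reducing to Smith normal form yields diagonal entries (1,1,1,1,1,1,1,1).

The boundary map ∂_2: C_2 → C_1 sends each 2-simplex [p,q,r] to [q,r] − [p,r] + [p,q]. For instance
  ∂AEL = EL − AL + AE,
  ∂DEM = EM − DM + DE.
This gives a 27×18 integer matrix of rank 17; reducing to Smith normal form yields diagonal entries (1,1,1,1,1,1,1,1,1,1,1,1,1,1,1,1,1).

Computing H_k = (kernel of ∂_k) / (image of ∂_{k+1}):

  H_0: rank C_0 − rank ∂_1 = 9 − 8 = 1, and the invariant factors of ∂_1 are all 1, so H_0 ≅ Z.
  H_1: rank ker ∂_1 − rank ∂_2 = (27 − 8) − 17 = 2, and the invariant factors of ∂_2 are all 1, so H_1 ≅ Z^2.
  H_2: rank ker ∂_2 − rank ∂_3 = (18 − 17) − 0 = 1, and there is no ∂_3, so H_2 ≅ Z.

Hence the Betti numbers are b_0 = 1, b_1 = 2, b_2 = 1.

b_0 = 1, b_1 = 2, b_2 = 1.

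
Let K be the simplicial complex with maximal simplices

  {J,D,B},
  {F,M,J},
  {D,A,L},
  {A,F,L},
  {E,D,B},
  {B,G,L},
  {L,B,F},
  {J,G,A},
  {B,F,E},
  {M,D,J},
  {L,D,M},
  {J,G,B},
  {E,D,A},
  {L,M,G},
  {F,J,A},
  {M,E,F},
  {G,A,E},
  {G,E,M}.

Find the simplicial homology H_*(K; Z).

H_0 = Z,  H_1 = Z^2,  H_2 = Z.

Take the total order A < B < D < E < F < G < J < L < M on the vertex set. Then K (dimension 2) consists of the simplices:

  0-simplices (9): A, B, D, E, F, G, J, L, M
  1-simplices (27): AD, AE, AF, AG, AJ, AL, BD, BE, BF, BG, BJ, BL, DE, DJ, DL, DM, EF, EG, EM, FJ, FL, FM, GJ, GL, GM, JM, LM
  2-simplices (18): ADE, ADL, AEG, AFJ, AFL, AGJ, BDE, BDJ, BEF, BFL, BGJ, BGL, DJM, DLM, EFM, EGM, FJM, GLM

giving chain groups C_0 ≅ Z^9, C_1 ≅ Z^27, C_2 ≅ Z^18.

∂_1: C_1 → C_0 sends each edge [p,q] (with p < q) to q − p.
This gives a 9×27 integer matrix of rank 8; reducing to Smith normal form yields diagonal entries (1,1,1,1,1,1,1,1).

The boundary map ∂_2: C_2 → C_1 sends each 2-simplex [p,q,r] to [q,r] − [p,r] + [p,q]. For instance
  ∂DJM = JM − DM + DJ,
  ∂BDJ = DJ − BJ + BD.
As a 27×18 matrix over Z this has rank 17, with invariant factors (1,1,1,1,1,1,1,1,1,1,1,1,1,1,1,1,1).

Computing H_k = (kernel of ∂_k) / (image of ∂_{k+1}):

  H_0: rank C_0 − rank ∂_1 = 9 − 8 = 1, and the invariant factors of ∂_1 are all 1, so H_0 ≅ Z.
  H_1: rank ker ∂_1 − rank ∂_2 = (27 − 8) − 17 = 2, and the invariant factors of ∂_2 are all 1, so H_1 ≅ Z^2.
  H_2: rank ker ∂_2 − rank ∂_3 = (18 − 17) − 0 = 1, and there is no ∂_3, so H_2 ≅ Z.

(K is a triangulation of the torus T^2.)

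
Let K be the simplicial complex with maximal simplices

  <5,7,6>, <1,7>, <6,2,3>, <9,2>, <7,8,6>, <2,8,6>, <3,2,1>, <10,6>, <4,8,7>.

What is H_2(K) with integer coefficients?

Fix the vertex order 1 < 2 < 3 < 4 < 5 < 6 < 7 < 8 < 9 < 10 and write every simplex with vertices in increasing order. Then dim K = 2 and the simplices of K are:

  0-simplices (10): [1], [2], [3], [4], [5], [6], [7], [8], [9], [10]
  1-simplices (16): [1,2], [1,3], [1,7], [2,3], [2,6], [2,8], [2,9], [3,6], [4,7], [4,8], [5,6], [5,7], [6,7], [6,8], [6,10], [7,8]
  2-simplices (6): [1,2,3], [2,3,6], [2,6,8], [4,7,8], [5,6,7], [6,7,8]

so the chain groups are C_0 ≅ Z^10, C_1 ≅ Z^16, C_2 ≅ Z^6.

∂_1: C_1 → C_0 is given by ∂[p,q] = [q] − [p].
The resulting 10×16 matrix has rank 9, and its Smith normal form has invariant factors (1,1,1,1,1,1,1,1,1).

Boundary ∂_2: C_2 → C_1 acts by ∂[p,q,r] = [q,r] − [p,r] + [p,q]. For instance
  ∂[1,2,3] = [2,3] − [1,3] + [1,2],
  ∂[2,3,6] = [3,6] − [2,6] + [2,3].
The 16×6 boundary matrix has rank 6 and Smith normal form diag(1,1,1,1,1,1).

Computing H_k = (kernel of ∂_k) / (image of ∂_{k+1}):

  H_2: rank ker ∂_2 − rank ∂_3 = (6 − 6) − 0 = 0, and there is no ∂_3, so H_2 = 0.

H_2 ≅ 0.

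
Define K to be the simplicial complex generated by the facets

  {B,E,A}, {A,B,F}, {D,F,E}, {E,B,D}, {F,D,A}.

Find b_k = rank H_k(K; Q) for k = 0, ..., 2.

Take the total order A < B < D < E < F on the vertex set. Then K (dimension 2) consists of the simplices:

  0-simplices (5): A, B, D, E, F
  1-simplices (10): AB, AD, AE, AF, BD, BE, BF, DE, DF, EF
  2-simplices (5): ABE, ABF, ADF, BDE, DEF

so the chain groups are C_0 ≅ Z^5, C_1 ≅ Z^10, C_2 ≅ Z^5.

The boundary map ∂_1: C_1 → C_0 is given by ∂[p,q] = [q] − [p]. For instance
  ∂AB = B − A.
This gives a 5×10 integer matrix of rank 4; reducing to Smith normal form yields diagonal entries (1,1,1,1).

Boundary ∂_2: C_2 → C_1 maps a triangle to the signed sum of its edges. For instance
  ∂ADF = DF − AF + AD,
  ∂DEF = EF − DF + DE.
As a 10×5 matrix over Z this has rank 5, with invariant factors (1,1,1,1,1).

From H_k ≅ ker(∂_k) / im(∂_{k+1}) we obtain:

  H_0: rank C_0 − rank ∂_1 = 5 − 4 = 1, and the invariant factors of ∂_1 are all 1, so H_0 ≅ Z.
  H_1: rank ker ∂_1 − rank ∂_2 = (10 − 4) − 5 = 1, and the invariant factors of ∂_2 are all 1, so H_1 ≅ Z.
  H_2: rank ker ∂_2 − rank ∂_3 = (5 − 5) − 0 = 0, and there is no ∂_3, so H_2 ≅ 0.

As a check, the Euler characteristic is 5 − 10 + 5 = 0, which agrees with 1 − 1 + 0 = 0.

Hence the Betti numbers are b_0 = 1, b_1 = 1, b_2 = 0.

b_0 = 1, b_1 = 1, b_2 = 0.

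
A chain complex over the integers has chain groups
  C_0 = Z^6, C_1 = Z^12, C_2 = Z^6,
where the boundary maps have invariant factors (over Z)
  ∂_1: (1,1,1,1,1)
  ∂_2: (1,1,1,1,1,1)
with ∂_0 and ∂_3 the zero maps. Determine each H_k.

H_0: b_0 = 6 − 0 − 5 = 1; torsion from ∂_1 factors > 1: none. So H_0 = Z.
H_1: b_1 = 12 − 5 − 6 = 1; torsion from ∂_2 factors > 1: none. So H_1 = Z.
H_2: b_2 = 6 − 6 − 0 = 0; torsion from ∂_3 factors > 1: none. So H_2 = 0.

H_0 = Z,  H_1 = Z,  H_2 = 0.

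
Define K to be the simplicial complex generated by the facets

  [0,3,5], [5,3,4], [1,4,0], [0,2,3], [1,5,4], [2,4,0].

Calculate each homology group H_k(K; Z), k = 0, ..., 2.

H_0 = Z,  H_1 = Z,  H_2 = 0.

We work with the vertex ordering 0 < 1 < 2 < 3 < 4 < 5. The simplices of K, each written with vertices in increasing order, are:

  0-simplices (6): [0], [1], [2], [3], [4], [5]
  1-simplices (12): [0,1], [0,2], [0,3], [0,4], [0,5], [1,4], [1,5], [2,3], [2,4], [3,4], [3,5], [4,5]
  2-simplices (6): [0,1,4], [0,2,3], [0,2,4], [0,3,5], [1,4,5], [3,4,5]

Hence C_0 ≅ Z^6, C_1 ≅ Z^12, C_2 ≅ Z^6.

∂_1: C_1 → C_0 is given by ∂[p,q] = [q] − [p]. For instance
  ∂[2,4] = [4] − [2].
The 6×12 boundary matrix has rank 5 and Smith normal form diag(1,1,1,1,1).

∂_2: C_2 → C_1 acts by ∂[p,q,r] = [q,r] − [p,r] + [p,q]. For instance
  ∂[0,2,3] = [2,3] − [0,3] + [0,2],
  ∂[0,1,4] = [1,4] − [0,4] + [0,1].
The 12×6 boundary matrix has rank 6 and Smith normal form diag(1,1,1,1,1,1).

Now H_k = ker ∂_k / im ∂_{k+1}, so:

  H_0: rank C_0 − rank ∂_1 = 6 − 5 = 1, and the invariant factors of ∂_1 are all 1, so H_0 = Z.
  H_1: rank ker ∂_1 − rank ∂_2 = (12 − 5) − 6 = 1, and the invariant factors of ∂_2 are all 1, so H_1 = Z.
  H_2: rank ker ∂_2 − rank ∂_3 = (6 − 6) − 0 = 0, and there is no ∂_3, so H_2 = 0.

(K is a triangulation of the cylinder S^1 x I.)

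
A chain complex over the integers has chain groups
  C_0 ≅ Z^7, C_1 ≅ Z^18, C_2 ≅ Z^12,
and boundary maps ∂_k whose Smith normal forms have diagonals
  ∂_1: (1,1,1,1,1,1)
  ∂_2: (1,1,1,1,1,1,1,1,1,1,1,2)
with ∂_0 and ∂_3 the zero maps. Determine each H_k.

H_0 = Z,  H_1 = Z_2,  H_2 = 0.

H_0: b_0 = 7 − 0 − 6 = 1; torsion from ∂_1 factors > 1: none. So H_0 = Z.
H_1: b_1 = 18 − 6 − 12 = 0; torsion from ∂_2 factors > 1: [2]. So H_1 = Z_2.
H_2: b_2 = 12 − 12 − 0 = 0; torsion from ∂_3 factors > 1: none. So H_2 = 0.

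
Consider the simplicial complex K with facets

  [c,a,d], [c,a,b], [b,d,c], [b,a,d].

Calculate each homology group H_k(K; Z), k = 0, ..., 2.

H_0 = Z,  H_1 = 0,  H_2 = Z.

K has 4 vertices, 6 edges, 4 triangles.
rank ∂_0 = 0, rank ∂_1 = 3 ⇒ b_0 = 4 − 0 − 3 = 1; all invariant factors of ∂_1 are 1 so no torsion. So H_0 = Z.
rank ∂_1 = 3, rank ∂_2 = 3 ⇒ b_1 = 6 − 3 − 3 = 0; all invariant factors of ∂_2 are 1 so no torsion. So H_1 = 0.
rank ∂_2 = 3, rank ∂_3 = 0 ⇒ b_2 = 4 − 3 − 0 = 1. So H_2 = Z.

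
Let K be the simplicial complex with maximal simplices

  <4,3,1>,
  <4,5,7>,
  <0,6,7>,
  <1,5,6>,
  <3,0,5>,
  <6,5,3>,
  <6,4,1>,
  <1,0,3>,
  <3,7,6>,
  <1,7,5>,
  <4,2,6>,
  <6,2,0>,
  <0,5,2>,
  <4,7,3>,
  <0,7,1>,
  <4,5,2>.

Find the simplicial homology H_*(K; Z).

Take the total order 0 < 1 < 2 < 3 < 4 < 5 < 6 < 7 on the vertex set. Then K (dimension 2) consists of the simplices:

  0-simplices (8): [0], [1], [2], [3], [4], [5], [6], [7]
  1-simplices (24): (24 of them)
  2-simplices (16): [0,1,3], [0,1,7], [0,2,5], [0,2,6], [0,3,5], [0,6,7], [1,3,4], [1,4,6], [1,5,6], [1,5,7], [2,4,5], [2,4,6], [3,4,7], [3,5,6], [3,6,7], [4,5,7]

so the chain groups are C_0 ≅ Z^8, C_1 ≅ Z^24, C_2 ≅ Z^16.

The boundary map ∂_1: C_1 → C_0 sends each edge [p,q] (with p < q) to q − p. For instance
  ∂[5,7] = [7] − [5].
The resulting 8×24 matrix has rank 7, and its Smith normal form has invariant factors (1,1,1,1,1,1,1).

Boundary ∂_2: C_2 → C_1 maps a triangle to the signed sum of its edges. For instance
  ∂[2,4,6] = [4,6] − [2,6] + [2,4],
  ∂[1,5,7] = [5,7] − [1,7] + [1,5].
The 24×16 boundary matrix has rank 15 and Smith normal form diag(1,1,1,1,1,1,1,1,1,1,1,1,1,1,1).

Reading off H_k = ker ∂_k / im ∂_{k+1}:

  H_0: rank C_0 − rank ∂_1 = 8 − 7 = 1, and the invariant factors of ∂_1 are all 1, so H_0 ≅ Z.
  H_1: rank ker ∂_1 − rank ∂_2 = (24 − 7) − 15 = 2, and the invariant factors of ∂_2 are all 1, so H_1 ≅ Z^2.
  H_2: rank ker ∂_2 − rank ∂_3 = (16 − 15) − 0 = 1, and there is no ∂_3, so H_2 ≅ Z.

As a check, the Euler characteristic is 8 − 24 + 16 = 0, which agrees with 1 − 2 + 1 = 0.

H_0 = Z,  H_1 = Z^2,  H_2 = Z.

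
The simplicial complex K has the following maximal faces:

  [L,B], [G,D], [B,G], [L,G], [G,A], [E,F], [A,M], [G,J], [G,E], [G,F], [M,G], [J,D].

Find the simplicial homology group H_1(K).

H_1 ≅ Z^4.

K has 9 vertices, 12 edges.
rank ∂_1 = 8, rank ∂_2 = 0 ⇒ b_1 = 12 − 8 − 0 = 4. So H_1 ≅ Z^4.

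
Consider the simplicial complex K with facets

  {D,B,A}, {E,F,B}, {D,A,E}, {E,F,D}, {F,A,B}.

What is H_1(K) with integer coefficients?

H_1 ≅ Z.

K has 5 vertices, 10 edges, 5 triangles.
rank ∂_1 = 4, rank ∂_2 = 5 ⇒ b_1 = 10 − 4 − 5 = 1; all invariant factors of ∂_2 are 1 so no torsion. So H_1 = Z.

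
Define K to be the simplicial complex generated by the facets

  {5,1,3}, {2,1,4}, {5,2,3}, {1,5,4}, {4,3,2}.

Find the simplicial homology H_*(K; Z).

K has 5 vertices, 10 edges, 5 triangles.
rank ∂_0 = 0, rank ∂_1 = 4 ⇒ b_0 = 5 − 0 − 4 = 1; all invariant factors of ∂_1 are 1 so no torsion. So H_0 = Z.
rank ∂_1 = 4, rank ∂_2 = 5 ⇒ b_1 = 10 − 4 − 5 = 1; all invariant factors of ∂_2 are 1 so no torsion. So H_1 = Z.
rank ∂_2 = 5, rank ∂_3 = 0 ⇒ b_2 = 5 − 5 − 0 = 0. So H_2 = 0.

H_0 = Z,  H_1 = Z,  H_2 = 0.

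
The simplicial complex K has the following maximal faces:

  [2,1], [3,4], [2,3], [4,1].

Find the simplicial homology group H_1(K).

H_1 ≅ Z.

We work with the vertex ordering 1 < 2 < 3 < 4. The simplices of K, each written with vertices in increasing order, are:

  0-simplices (4): [1], [2], [3], [4]
  1-simplices (4): [1,2], [1,4], [2,3], [3,4]

so the chain groups are C_0 ≅ Z^4, C_1 ≅ Z^4.

∂_1: C_1 → C_0 sends each edge [p,q] (with p < q) to q − p. For instance
  ∂[1,4] = [4] − [1].
As a 4×4 matrix over Z this has rank 3, with invariant factors (1,1,1).

Now H_k = ker ∂_k / im ∂_{k+1}, so:

  H_1: rank ker ∂_1 − rank ∂_2 = (4 − 3) − 0 = 1, and there is no ∂_2, so H_1 ≅ Z.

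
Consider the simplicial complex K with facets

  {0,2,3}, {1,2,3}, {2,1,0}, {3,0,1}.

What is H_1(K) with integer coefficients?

H_1 ≅ 0.

Order the vertices as 0 < 1 < 2 < 3. Listing each simplex with vertices in this order, K has dimension 2 with simplices:

  0-simplices (4): [0], [1], [2], [3]
  1-simplices (6): [0,1], [0,2], [0,3], [1,2], [1,3], [2,3]
  2-simplices (4): [0,1,2], [0,1,3], [0,2,3], [1,2,3]

Hence C_0 ≅ Z^4, C_1 ≅ Z^6, C_2 ≅ Z^4.

∂_1: C_1 → C_0 sends each edge [p,q] (with p < q) to q − p. For instance
  ∂[1,2] = [2] − [1].
As a 4×6 matrix over Z this has rank 3, with invariant factors (1,1,1).

The boundary map ∂_2: C_2 → C_1 acts by ∂[p,q,r] = [q,r] − [p,r] + [p,q]. For instance
  ∂[0,1,2] = [1,2] − [0,2] + [0,1],
  ∂[1,2,3] = [2,3] − [1,3] + [1,2].
As a 6×4 matrix over Z this has rank 3, with invariant factors (1,1,1).

Now H_k = ker ∂_k / im ∂_{k+1}, so:

  H_1: rank ker ∂_1 − rank ∂_2 = (6 − 3) − 3 = 0, and the invariant factors of ∂_2 are all 1, so H_1 ≅ 0.

(K is a triangulation of the 2-sphere S^2.)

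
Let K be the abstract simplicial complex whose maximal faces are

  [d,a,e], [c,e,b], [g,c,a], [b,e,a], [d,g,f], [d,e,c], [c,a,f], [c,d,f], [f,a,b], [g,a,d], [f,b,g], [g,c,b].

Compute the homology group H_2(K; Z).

Take the total order a < b < c < d < e < f < g on the vertex set. Then K (dimension 2) consists of the simplices:

  0-simplices (7): a, b, c, d, e, f, g
  1-simplices (18): ab, ac, ad, ae, af, ag, bc, be, bf, bg, cd, ce, cf, cg, de, df, dg, fg
  2-simplices (12): abe, abf, acf, acg, ade, adg, bce, bcg, bfg, cde, cdf, dfg

Hence C_0 ≅ Z^7, C_1 ≅ Z^18, C_2 ≅ Z^12.

∂_1: C_1 → C_0 maps an edge to its endpoints' difference, ∂[p,q] = q − p. For instance
  ∂de = e − d.
This gives a 7×18 integer matrix of rank 6; reducing to Smith normal form yields diagonal entries (1,1,1,1,1,1).

Boundary ∂_2: C_2 → C_1 acts by ∂[p,q,r] = [q,r] − [p,r] + [p,q]. For instance
  ∂abf = bf − af + ab,
  ∂bce = ce − be + bc.
This gives a 18×12 integer matrix of rank 12; reducing to Smith normal form yields diagonal entries (1,1,1,1,1,1,1,1,1,1,1,2).

Computing H_k = (kernel of ∂_k) / (image of ∂_{k+1}):

  H_2: rank ker ∂_2 − rank ∂_3 = (12 − 12) − 0 = 0, and there is no ∂_3, so H_2 = 0.

H_2 ≅ 0.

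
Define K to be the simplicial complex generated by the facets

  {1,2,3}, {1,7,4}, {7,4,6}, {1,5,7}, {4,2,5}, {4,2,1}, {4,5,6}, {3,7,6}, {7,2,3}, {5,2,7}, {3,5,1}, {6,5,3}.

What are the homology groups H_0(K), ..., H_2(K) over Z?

Order the vertices as 1 < 2 < 3 < 4 < 5 < 6 < 7. Listing each simplex with vertices in this order, K has dimension 2 with simplices:

  0-simplices (7): [1], [2], [3], [4], [5], [6], [7]
  1-simplices (18): [1,2], [1,3], [1,4], [1,5], [1,7], [2,3], [2,4], [2,5], [2,7], [3,5], [3,6], [3,7], [4,5], [4,6], [4,7], [5,6], [5,7], [6,7]
  2-simplices (12): [1,2,3], [1,2,4], [1,3,5], [1,4,7], [1,5,7], [2,3,7], [2,4,5], [2,5,7], [3,5,6], [3,6,7], [4,5,6], [4,6,7]

Hence C_0 ≅ Z^7, C_1 ≅ Z^18, C_2 ≅ Z^12.

∂_1: C_1 → C_0 sends each edge [p,q] (with p < q) to q − p.
The resulting 7×18 matrix has rank 6, and its Smith normal form has invariant factors (1,1,1,1,1,1).

Boundary ∂_2: C_2 → C_1 sends each 2-simplex [p,q,r] to [q,r] − [p,r] + [p,q]. For instance
  ∂[4,5,6] = [5,6] − [4,6] + [4,5],
  ∂[2,5,7] = [5,7] − [2,7] + [2,5].
The resulting 18×12 matrix has rank 12, and its Smith normal form has invariant factors (1,1,1,1,1,1,1,1,1,1,1,2).

From H_k ≅ ker(∂_k) / im(∂_{k+1}) we obtain:

  H_0: rank C_0 − rank ∂_1 = 7 − 6 = 1, and the invariant factors of ∂_1 are all 1, so H_0 ≅ Z.
  H_1: rank ker ∂_1 − rank ∂_2 = (18 − 6) − 12 = 0, and ∂_2 has invariant factor 2 > 1, so H_1 ≅ Z/2Z.
  H_2: rank ker ∂_2 − rank ∂_3 = (12 − 12) − 0 = 0, and there is no ∂_3, so H_2 ≅ 0.

(K is a triangulation of the real projective plane RP^2.)

H_0 = Z,  H_1 = Z/2Z,  H_2 = 0.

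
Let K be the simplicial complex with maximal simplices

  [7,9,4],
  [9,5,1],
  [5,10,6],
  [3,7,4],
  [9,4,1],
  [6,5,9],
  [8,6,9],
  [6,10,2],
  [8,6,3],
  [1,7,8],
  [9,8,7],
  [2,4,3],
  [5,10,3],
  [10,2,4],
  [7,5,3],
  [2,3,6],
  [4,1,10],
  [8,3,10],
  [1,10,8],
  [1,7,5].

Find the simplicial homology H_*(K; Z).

We work with the vertex ordering 1 < 2 < 3 < 4 < 5 < 6 < 7 < 8 < 9 < 10. The simplices of K, each written with vertices in increasing order, are:

  0-simplices (10): [1], [2], [3], [4], [5], [6], [7], [8], [9], [10]
  1-simplices (30): (30 of them)
  2-simplices (20): (20 of them)

Hence C_0 ≅ Z^10, C_1 ≅ Z^30, C_2 ≅ Z^20.

The boundary map ∂_1: C_1 → C_0 is given by ∂[p,q] = [q] − [p]. For instance
  ∂[6,10] = [10] − [6].
The resulting 10×30 matrix has rank 9, and its Smith normal form has invariant factors (1,1,1,1,1,1,1,1,1).

The boundary map ∂_2: C_2 → C_1 acts by ∂[p,q,r] = [q,r] − [p,r] + [p,q]. For instance
  ∂[1,5,7] = [5,7] − [1,7] + [1,5],
  ∂[3,4,7] = [4,7] − [3,7] + [3,4].
The 30×20 boundary matrix has rank 20 and Smith normal form diag(1,1,1,1,1,1,1,1,1,1,1,1,1,1,1,1,1,1,1,2).

Now H_k = ker ∂_k / im ∂_{k+1}, so:

  H_0: rank C_0 − rank ∂_1 = 10 − 9 = 1, and the invariant factors of ∂_1 are all 1, so H_0 = Z.
  H_1: rank ker ∂_1 − rank ∂_2 = (30 − 9) − 20 = 1, and ∂_2 has invariant factor 2 > 1, so H_1 = Z × Z/2.
  H_2: rank ker ∂_2 − rank ∂_3 = (20 − 20) − 0 = 0, and there is no ∂_3, so H_2 = 0.

H_0 = Z,  H_1 = Z × Z/2,  H_2 = 0.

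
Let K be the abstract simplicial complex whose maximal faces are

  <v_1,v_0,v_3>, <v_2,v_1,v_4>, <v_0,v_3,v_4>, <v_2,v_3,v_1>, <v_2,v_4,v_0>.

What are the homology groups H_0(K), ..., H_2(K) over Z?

We work with the vertex ordering v_0 < v_1 < v_2 < v_3 < v_4. The simplices of K, each written with vertices in increasing order, are:

  0-simplices (5): [v_0], [v_1], [v_2], [v_3], [v_4]
  1-simplices (10): [v_0,v_1], [v_0,v_2], [v_0,v_3], [v_0,v_4], [v_1,v_2], [v_1,v_3], [v_1,v_4], [v_2,v_3], [v_2,v_4], [v_3,v_4]
  2-simplices (5): [v_0,v_1,v_3], [v_0,v_2,v_4], [v_0,v_3,v_4], [v_1,v_2,v_3], [v_1,v_2,v_4]

Hence C_0 ≅ Z^5, C_1 ≅ Z^10, C_2 ≅ Z^5.

The boundary map ∂_1: C_1 → C_0 is given by ∂[p,q] = [q] − [p]. For instance
  ∂[v_0,v_4] = [v_4] − [v_0].
The resulting 5×10 matrix has rank 4, and its Smith normal form has invariant factors (1,1,1,1).

∂_2: C_2 → C_1 sends each 2-simplex [p,q,r] to [q,r] − [p,r] + [p,q]. For instance
  ∂[v_1,v_2,v_4] = [v_2,v_4] − [v_1,v_4] + [v_1,v_2],
  ∂[v_1,v_2,v_3] = [v_2,v_3] − [v_1,v_3] + [v_1,v_2].
As a 10×5 matrix over Z this has rank 5, with invariant factors (1,1,1,1,1).

Now H_k = ker ∂_k / im ∂_{k+1}, so:

  H_0: rank C_0 − rank ∂_1 = 5 − 4 = 1, and the invariant factors of ∂_1 are all 1, so H_0 ≅ Z.
  H_1: rank ker ∂_1 − rank ∂_2 = (10 − 4) − 5 = 1, and the invariant factors of ∂_2 are all 1, so H_1 ≅ Z.
  H_2: rank ker ∂_2 − rank ∂_3 = (5 − 5) − 0 = 0, and there is no ∂_3, so H_2 ≅ 0.

H_0 ≅ Z,  H_1 ≅ Z,  H_2 = 0.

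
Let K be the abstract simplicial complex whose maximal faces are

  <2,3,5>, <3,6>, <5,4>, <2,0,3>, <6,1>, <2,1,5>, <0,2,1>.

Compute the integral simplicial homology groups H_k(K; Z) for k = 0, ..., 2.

H_0 = Z,  H_1 = Z,  H_2 = 0.

We work with the vertex ordering 0 < 1 < 2 < 3 < 4 < 5 < 6. The simplices of K, each written with vertices in increasing order, are:

  0-simplices (7): [0], [1], [2], [3], [4], [5], [6]
  1-simplices (11): [0,1], [0,2], [0,3], [1,2], [1,5], [1,6], [2,3], [2,5], [3,5], [3,6], [4,5]
  2-simplices (4): [0,1,2], [0,2,3], [1,2,5], [2,3,5]

Hence C_0 ≅ Z^7, C_1 ≅ Z^11, C_2 ≅ Z^4.

∂_1: C_1 → C_0 is given by ∂[p,q] = [q] − [p].
This gives a 7×11 integer matrix of rank 6; reducing to Smith normal form yields diagonal entries (1,1,1,1,1,1).

The boundary map ∂_2: C_2 → C_1 sends each 2-simplex [p,q,r] to [q,r] − [p,r] + [p,q]. For instance
  ∂[0,2,3] = [2,3] − [0,3] + [0,2],
  ∂[2,3,5] = [3,5] − [2,5] + [2,3].
As a 11×4 matrix over Z this has rank 4, with invariant factors (1,1,1,1).

Computing H_k = (kernel of ∂_k) / (image of ∂_{k+1}):

  H_0: rank C_0 − rank ∂_1 = 7 − 6 = 1, and the invariant factors of ∂_1 are all 1, so H_0 ≅ Z.
  H_1: rank ker ∂_1 − rank ∂_2 = (11 − 6) − 4 = 1, and the invariant factors of ∂_2 are all 1, so H_1 ≅ Z.
  H_2: rank ker ∂_2 − rank ∂_3 = (4 − 4) − 0 = 0, and there is no ∂_3, so H_2 ≅ 0.

As a check, the Euler characteristic is 7 − 11 + 4 = 0, which agrees with 1 − 1 + 0 = 0.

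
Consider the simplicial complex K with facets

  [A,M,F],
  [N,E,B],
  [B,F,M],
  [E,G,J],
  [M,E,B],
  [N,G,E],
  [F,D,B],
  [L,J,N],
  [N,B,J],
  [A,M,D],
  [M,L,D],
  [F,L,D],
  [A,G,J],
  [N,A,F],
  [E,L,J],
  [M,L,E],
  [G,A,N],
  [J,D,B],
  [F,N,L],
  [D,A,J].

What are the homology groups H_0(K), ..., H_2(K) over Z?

K has 10 vertices, 30 edges, 20 triangles.
rank ∂_0 = 0, rank ∂_1 = 9 ⇒ b_0 = 10 − 0 − 9 = 1; all invariant factors of ∂_1 are 1 so no torsion. So H_0 = Z.
rank ∂_1 = 9, rank ∂_2 = 20 ⇒ b_1 = 30 − 9 − 20 = 1; ∂_2 has invariant factor(s) [2] giving torsion. So H_1 = Z ⊕ Z/2.
rank ∂_2 = 20, rank ∂_3 = 0 ⇒ b_2 = 20 − 20 − 0 = 0. So H_2 = 0.

H_0 = Z,  H_1 = Z ⊕ Z/2,  H_2 = 0.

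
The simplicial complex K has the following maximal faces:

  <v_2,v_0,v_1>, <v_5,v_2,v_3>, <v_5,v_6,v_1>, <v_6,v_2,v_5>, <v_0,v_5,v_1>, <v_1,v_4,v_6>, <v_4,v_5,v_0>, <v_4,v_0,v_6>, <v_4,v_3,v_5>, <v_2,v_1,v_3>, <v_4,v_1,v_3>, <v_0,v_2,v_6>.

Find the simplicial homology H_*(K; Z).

Take the total order v_0 < v_1 < v_2 < v_3 < v_4 < v_5 < v_6 on the vertex set. Then K (dimension 2) consists of the simplices:

  0-simplices (7): [v_0], [v_1], [v_2], [v_3], [v_4], [v_5], [v_6]
  1-simplices (18): (18 of them)
  2-simplices (12): (12 of them)

giving chain groups C_0 ≅ Z^7, C_1 ≅ Z^18, C_2 ≅ Z^12.

Boundary ∂_1: C_1 → C_0 is given by ∂[p,q] = [q] − [p]. For instance
  ∂[v_0,v_2] = [v_2] − [v_0].
This gives a 7×18 integer matrix of rank 6; reducing to Smith normal form yields diagonal entries (1,1,1,1,1,1).

Boundary ∂_2: C_2 → C_1 acts by ∂[p,q,r] = [q,r] − [p,r] + [p,q]. For instance
  ∂[v_2,v_3,v_5] = [v_3,v_5] − [v_2,v_5] + [v_2,v_3],
  ∂[v_1,v_4,v_6] = [v_4,v_6] − [v_1,v_6] + [v_1,v_4].
The 18×12 boundary matrix has rank 12 and Smith normal form diag(1,1,1,1,1,1,1,1,1,1,1,2).

From H_k ≅ ker(∂_k) / im(∂_{k+1}) we obtain:

  H_0: rank C_0 − rank ∂_1 = 7 − 6 = 1, and the invariant factors of ∂_1 are all 1, so H_0 = Z.
  H_1: rank ker ∂_1 − rank ∂_2 = (18 − 6) − 12 = 0, and ∂_2 has invariant factor 2 > 1, so H_1 = Z/2.
  H_2: rank ker ∂_2 − rank ∂_3 = (12 − 12) − 0 = 0, and there is no ∂_3, so H_2 = 0.

H_0 = Z,  H_1 = Z/2,  H_2 = 0.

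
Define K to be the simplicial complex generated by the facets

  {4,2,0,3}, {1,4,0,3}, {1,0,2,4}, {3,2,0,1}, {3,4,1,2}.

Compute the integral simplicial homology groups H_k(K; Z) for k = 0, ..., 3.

We work with the vertex ordering 0 < 1 < 2 < 3 < 4. The simplices of K, each written with vertices in increasing order, are:

  0-simplices (5): [0], [1], [2], [3], [4]
  1-simplices (10): [0,1], [0,2], [0,3], [0,4], [1,2], [1,3], [1,4], [2,3], [2,4], [3,4]
  2-simplices (10): [0,1,2], [0,1,3], [0,1,4], [0,2,3], [0,2,4], [0,3,4], [1,2,3], [1,2,4], [1,3,4], [2,3,4]
  3-simplices (5): [0,1,2,3], [0,1,2,4], [0,1,3,4], [0,2,3,4], [1,2,3,4]

Hence C_0 ≅ Z^5, C_1 ≅ Z^10, C_2 ≅ Z^10, C_3 ≅ Z^5.

The boundary map ∂_1: C_1 → C_0 maps an edge to its endpoints' difference, ∂[p,q] = q − p.
The resulting 5×10 matrix has rank 4, and its Smith normal form has invariant factors (1,1,1,1).

∂_2: C_2 → C_1 sends each 2-simplex [p,q,r] to [q,r] − [p,r] + [p,q]. For instance
  ∂[1,2,4] = [2,4] − [1,4] + [1,2],
  ∂[0,3,4] = [3,4] − [0,4] + [0,3].
The resulting 10×10 matrix has rank 6, and its Smith normal form has invariant factors (1,1,1,1,1,1).

Boundary ∂_3: C_3 → C_2 sends each 3-simplex σ to the alternating sum Σ_i (−1)^i (σ with its i-th vertex removed). For instance
  ∂[0,1,3,4] = [1,3,4] − [0,3,4] + [0,1,4] − [0,1,3],
  ∂[0,1,2,4] = [1,2,4] − [0,2,4] + [0,1,4] − [0,1,2].
The 10×5 boundary matrix has rank 4 and Smith normal form diag(1,1,1,1).

Reading off H_k = ker ∂_k / im ∂_{k+1}:

  H_0: rank C_0 − rank ∂_1 = 5 − 4 = 1, and the invariant factors of ∂_1 are all 1, so H_0 ≅ Z.
  H_1: rank ker ∂_1 − rank ∂_2 = (10 − 4) − 6 = 0, and the invariant factors of ∂_2 are all 1, so H_1 ≅ 0.
  H_2: rank ker ∂_2 − rank ∂_3 = (10 − 6) − 4 = 0, and the invariant factors of ∂_3 are all 1, so H_2 ≅ 0.
  H_3: rank ker ∂_3 − rank ∂_4 = (5 − 4) − 0 = 1, and there is no ∂_4, so H_3 ≅ Z.

H_0 ≅ Z,  H_1 = 0,  H_2 = 0,  H_3 ≅ Z.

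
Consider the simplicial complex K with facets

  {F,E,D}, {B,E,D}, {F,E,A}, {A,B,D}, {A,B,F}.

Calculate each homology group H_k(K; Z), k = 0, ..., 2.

H_0 ≅ Z,  H_1 ≅ Z,  H_2 = 0.

We work with the vertex ordering A < B < D < E < F. The simplices of K, each written with vertices in increasing order, are:

  0-simplices (5): A, B, D, E, F
  1-simplices (10): AB, AD, AE, AF, BD, BE, BF, DE, DF, EF
  2-simplices (5): ABD, ABF, AEF, BDE, DEF

giving chain groups C_0 ≅ Z^5, C_1 ≅ Z^10, C_2 ≅ Z^5.

The boundary map ∂_1: C_1 → C_0 sends each edge [p,q] (with p < q) to q − p. For instance
  ∂AD = D − A.
The 5×10 boundary matrix has rank 4 and Smith normal form diag(1,1,1,1).

The boundary map ∂_2: C_2 → C_1 acts by ∂[p,q,r] = [q,r] − [p,r] + [p,q]. For instance
  ∂ABF = BF − AF + AB,
  ∂BDE = DE − BE + BD.
The 10×5 boundary matrix has rank 5 and Smith normal form diag(1,1,1,1,1).

From H_k ≅ ker(∂_k) / im(∂_{k+1}) we obtain:

  H_0: rank C_0 − rank ∂_1 = 5 − 4 = 1, and the invariant factors of ∂_1 are all 1, so H_0 ≅ Z.
  H_1: rank ker ∂_1 − rank ∂_2 = (10 − 4) − 5 = 1, and the invariant factors of ∂_2 are all 1, so H_1 ≅ Z.
  H_2: rank ker ∂_2 − rank ∂_3 = (5 − 5) − 0 = 0, and there is no ∂_3, so H_2 ≅ 0.

As a check, the Euler characteristic is 5 − 10 + 5 = 0, which agrees with 1 − 1 + 0 = 0.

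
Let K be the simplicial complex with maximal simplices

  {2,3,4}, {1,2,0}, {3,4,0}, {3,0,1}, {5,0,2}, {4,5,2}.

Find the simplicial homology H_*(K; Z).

H_0 ≅ Z,  H_1 ≅ Z,  H_2 = 0.

Fix the vertex order 0 < 1 < 2 < 3 < 4 < 5 and write every simplex with vertices in increasing order. Then dim K = 2 and the simplices of K are:

  0-simplices (6): [0], [1], [2], [3], [4], [5]
  1-simplices (12): [0,1], [0,2], [0,3], [0,4], [0,5], [1,2], [1,3], [2,3], [2,4], [2,5], [3,4], [4,5]
  2-simplices (6): [0,1,2], [0,1,3], [0,2,5], [0,3,4], [2,3,4], [2,4,5]

Hence C_0 ≅ Z^6, C_1 ≅ Z^12, C_2 ≅ Z^6.

∂_1: C_1 → C_0 sends each edge [p,q] (with p < q) to q − p.
The resulting 6×12 matrix has rank 5, and its Smith normal form has invariant factors (1,1,1,1,1).

Boundary ∂_2: C_2 → C_1 sends each 2-simplex [p,q,r] to [q,r] − [p,r] + [p,q]. For instance
  ∂[0,1,2] = [1,2] − [0,2] + [0,1],
  ∂[2,4,5] = [4,5] − [2,5] + [2,4].
The resulting 12×6 matrix has rank 6, and its Smith normal form has invariant factors (1,1,1,1,1,1).

Reading off H_k = ker ∂_k / im ∂_{k+1}:

  H_0: rank C_0 − rank ∂_1 = 6 − 5 = 1, and the invariant factors of ∂_1 are all 1, so H_0 = Z.
  H_1: rank ker ∂_1 − rank ∂_2 = (12 − 5) − 6 = 1, and the invariant factors of ∂_2 are all 1, so H_1 = Z.
  H_2: rank ker ∂_2 − rank ∂_3 = (6 − 6) − 0 = 0, and there is no ∂_3, so H_2 = 0.

(K is a triangulation of the cylinder S^1 x I.)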